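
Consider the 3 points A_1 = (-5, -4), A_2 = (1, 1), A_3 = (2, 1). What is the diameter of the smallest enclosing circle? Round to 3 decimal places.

8.602

Side lengths²: A_1A_2² = 61, A_1A_3² = 74, A_2A_3² = 1.
Since A_1A_3² = 74 ≥ 61 + 1 = 62, the angle opposite A_1A_3 is not acute, so the smallest enclosing circle has A_1A_3 as diameter.
Centre = midpoint of A_1A_3 = (-1.5, -1.5), r² = 74/4 = 18.5.
Diameter = 2r = 2√(18.5) ≈ 8.602.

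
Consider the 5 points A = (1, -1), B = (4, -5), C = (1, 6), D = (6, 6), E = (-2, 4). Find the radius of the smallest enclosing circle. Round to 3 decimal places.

The minimum enclosing circle is determined by three boundary points: B, D, E.
Their circumcentre is (85/28, 6/7) with r² = 27625/784.
The farthest remaining point C is at distance² 23985/784 ≤ 27625/784.
r = √(27625/784) ≈ 5.936.

5.936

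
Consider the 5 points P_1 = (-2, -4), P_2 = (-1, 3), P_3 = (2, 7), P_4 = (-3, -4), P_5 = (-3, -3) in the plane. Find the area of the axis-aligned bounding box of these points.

55

x ranges over [-3, 2], width 5.
y ranges over [-4, 7], height 11.
Area = 5 × 11 = 55.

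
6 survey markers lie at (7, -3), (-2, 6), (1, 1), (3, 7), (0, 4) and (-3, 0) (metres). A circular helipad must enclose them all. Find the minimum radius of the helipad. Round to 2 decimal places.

The minimum enclosing circle of a finite set is fixed by two of the points (as a diameter) or three (as a circumcircle).
The farthest pair is (7, -3)–(-2, 6) with squared distance 162. The circle on this segment as diameter has centre (2.5, 1.5) and r² = 162/4 = 40.5.
Check (1, 1): distance² to centre = 2.5 ≤ 40.5, so it lies inside.
All remaining points lie in this disk, and no smaller disk contains both endpoints, so this is the minimum enclosing circle.
r = √(40.5) ≈ 6.36.

6.36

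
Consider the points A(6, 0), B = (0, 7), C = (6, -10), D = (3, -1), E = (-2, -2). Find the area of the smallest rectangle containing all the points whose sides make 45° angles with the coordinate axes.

126.5

In coordinates u = x + y, v = x − y the rectangle is axis-aligned; the map (x,y)→(u,v) scales areas by 2.
u-values: 6, 7, -4, 2, -4; range = 7 − (-4) = 11.
v-values: 6, -7, 16, 4, 0; range = 16 − (-7) = 23.
Area = (11 × 23) / 2 = 126.5.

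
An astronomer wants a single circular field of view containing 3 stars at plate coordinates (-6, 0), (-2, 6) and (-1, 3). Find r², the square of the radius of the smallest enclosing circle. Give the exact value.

13

Call the three points A, B, C in the order given.
Side lengths²: AB² = 52, AC² = 34, BC² = 10.
Since AB² = 52 ≥ 34 + 10 = 44, the angle opposite AB is not acute, so the smallest enclosing circle has AB as diameter.
Centre = midpoint of AB = (-4, 3), r² = 52/4 = 13.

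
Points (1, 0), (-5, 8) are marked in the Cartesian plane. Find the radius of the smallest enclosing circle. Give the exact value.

5

The smallest circle enclosing two points has them as diameter endpoints.
Centre = midpoint = (-2, 4); r² = |(1, 0)−(-5, 8)|²/4 = 100/4 = 25.
r = √25 = 5.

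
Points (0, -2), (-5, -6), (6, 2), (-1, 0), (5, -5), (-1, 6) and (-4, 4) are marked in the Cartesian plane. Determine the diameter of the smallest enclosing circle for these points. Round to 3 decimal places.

The minimum enclosing circle is determined by three boundary points: (-5, -6), (6, 2), (-1, 6).
Their circumcentre is (-0.3, -0.9) with r² = 48.1.
The farthest remaining point (5, -5) is at distance² 44.9 ≤ 48.1.
Diameter = 2r = 2√(48.1) ≈ 13.871.

13.871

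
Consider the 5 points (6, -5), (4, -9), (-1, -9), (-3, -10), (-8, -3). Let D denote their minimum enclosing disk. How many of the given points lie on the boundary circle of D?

By Welzl's lemma the MEC is supported by two points (diametrically opposite) or three points (on a circumcircle).
The farthest pair is (6, -5)–(-8, -3) with squared distance 200. The circle on this segment as diameter has centre (-1, -4) and r² = 200/4 = 50.
Check (4, -9): distance² to centre = 50 ≤ 50, so it lies inside.
All remaining points lie in this disk, and no smaller disk contains both endpoints, so this is the minimum enclosing circle.
The points at distance exactly r from the centre are (6, -5), (4, -9), (-8, -3) — 3 points.

3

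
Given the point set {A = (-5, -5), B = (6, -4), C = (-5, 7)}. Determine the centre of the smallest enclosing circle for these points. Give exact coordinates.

(0, 1)

Side lengths²: AB² = 122, AC² = 144, BC² = 242.
Since BC² = 242 < 144 + 122 = 266, the triangle is acute, so the smallest enclosing circle is the circumcircle.
Circumcentre = (0, 1), r² = 61.
Centre = (0, 1).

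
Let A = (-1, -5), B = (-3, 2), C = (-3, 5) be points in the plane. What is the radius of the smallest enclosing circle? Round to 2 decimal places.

Side lengths²: AB² = 53, AC² = 104, BC² = 9.
Since AC² = 104 ≥ 53 + 9 = 62, the angle opposite AC is not acute, so the smallest enclosing circle has AC as diameter.
Centre = midpoint of AC = (-2, 0), r² = 104/4 = 26.
r = √26 ≈ 5.10.

5.10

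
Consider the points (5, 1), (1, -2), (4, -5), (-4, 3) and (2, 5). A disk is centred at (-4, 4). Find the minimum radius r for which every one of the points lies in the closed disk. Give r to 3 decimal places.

The required radius is the distance from (-4, 4) to the farthest point.
Squared distances: 90, 61, 145, 1, 37.
Maximum is 145, attained at (4, -5).
r = √145 ≈ 12.042.

12.042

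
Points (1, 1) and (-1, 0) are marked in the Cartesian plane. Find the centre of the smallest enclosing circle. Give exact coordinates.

The smallest circle enclosing two points has them as diameter endpoints.
Centre = midpoint = (0, 0.5); r² = |(1, 1)−(-1, 0)|²/4 = 5/4 = 1.25.
Centre = (0, 0.5).

(0, 0.5)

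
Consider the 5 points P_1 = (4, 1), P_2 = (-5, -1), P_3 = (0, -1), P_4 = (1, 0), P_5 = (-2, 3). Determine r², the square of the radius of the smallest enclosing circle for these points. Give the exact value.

By Welzl's lemma the MEC is supported by two points (diametrically opposite) or three points (on a circumcircle).
The farthest pair is P_1–P_2 with squared distance 85. The circle on this segment as diameter has centre (-0.5, 0) and r² = 85/4 = 21.25.
Check P_3: distance² to centre = 1.25 ≤ 21.25, so it lies inside.
All remaining points lie in this disk, and no smaller disk contains both endpoints, so this is the minimum enclosing circle.

21.25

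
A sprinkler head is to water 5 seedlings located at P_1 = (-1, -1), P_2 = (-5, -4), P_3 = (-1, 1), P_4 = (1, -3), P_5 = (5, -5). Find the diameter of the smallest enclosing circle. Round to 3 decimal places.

The minimum enclosing circle of a finite set is fixed by two of the points (as a diameter) or three (as a circumcircle).
The minimum enclosing circle is determined by three boundary points: P_2, P_3, P_5.
Their circumcentre is (1/18, -71/18) with r² = 4141/162.
The farthest remaining point P_1 is at distance² 1585/162 ≤ 4141/162.
Diameter = 2r = 2√(4141/162) ≈ 10.112.

10.112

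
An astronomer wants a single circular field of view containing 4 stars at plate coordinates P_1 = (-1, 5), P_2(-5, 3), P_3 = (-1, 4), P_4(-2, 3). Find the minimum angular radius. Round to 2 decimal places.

2.24

The minimum enclosing circle of a finite set is fixed by two of the points (as a diameter) or three (as a circumcircle).
The farthest pair is P_1–P_2 with squared distance 20. The circle on this segment as diameter has centre (-3, 4) and r² = 20/4 = 5.
Check P_3: distance² to centre = 4 ≤ 5, so it lies inside.
All remaining points lie in this disk, and no smaller disk contains both endpoints, so this is the minimum enclosing circle.
r = √5 ≈ 2.24.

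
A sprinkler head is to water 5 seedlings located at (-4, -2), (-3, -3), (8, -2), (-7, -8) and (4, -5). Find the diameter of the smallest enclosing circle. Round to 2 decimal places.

The farthest pair is (8, -2)–(-7, -8) with squared distance 261. The circle on this segment as diameter has centre (0.5, -5) and r² = 261/4 = 65.25.
Check (-4, -2): distance² to centre = 29.25 ≤ 65.25, so it lies inside.
All remaining points lie in this disk, and no smaller disk contains both endpoints, so this is the minimum enclosing circle.
Diameter = 2r = 2√(65.25) ≈ 16.16.

16.16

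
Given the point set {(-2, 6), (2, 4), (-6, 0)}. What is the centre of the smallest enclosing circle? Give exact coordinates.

(-2, 2)

Call the three points A, B, C in the order given.
Side lengths²: AB² = 20, AC² = 52, BC² = 80.
Since BC² = 80 ≥ 52 + 20 = 72, the angle opposite BC is not acute, so the smallest enclosing circle has BC as diameter.
Centre = midpoint of BC = (-2, 2), r² = 80/4 = 20.
Centre = (-2, 2).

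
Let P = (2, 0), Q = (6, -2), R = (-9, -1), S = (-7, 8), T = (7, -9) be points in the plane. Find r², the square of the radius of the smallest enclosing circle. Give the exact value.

A smallest enclosing disk is always determined by at most three of the input points on its boundary.
The farthest pair is S–T with squared distance 485. The circle on this segment as diameter has centre (0, -0.5) and r² = 485/4 = 121.25.
Check P: distance² to centre = 4.25 ≤ 121.25, so it lies inside.
All remaining points lie in this disk, and no smaller disk contains both endpoints, so this is the minimum enclosing circle.

121.25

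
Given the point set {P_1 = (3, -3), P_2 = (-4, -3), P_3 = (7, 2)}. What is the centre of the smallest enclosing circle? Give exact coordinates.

Side lengths²: P_1P_2² = 49, P_1P_3² = 41, P_2P_3² = 146.
Since P_2P_3² = 146 ≥ 49 + 41 = 90, the angle opposite P_2P_3 is not acute, so the smallest enclosing circle has P_2P_3 as diameter.
Centre = midpoint of P_2P_3 = (1.5, -0.5), r² = 146/4 = 36.5.
Centre = (1.5, -0.5).

(1.5, -0.5)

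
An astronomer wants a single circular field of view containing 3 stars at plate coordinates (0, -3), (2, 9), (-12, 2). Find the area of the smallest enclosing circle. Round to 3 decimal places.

Call the three points A, B, C in the order given.
Side lengths²: AB² = 148, AC² = 169, BC² = 245.
Since BC² = 245 < 169 + 148 = 317, the triangle is acute, so the smallest enclosing circle is the circumcircle.
Circumcentre = (-46/11, 85/22), r² = 31265/484.
Area = π·r² = π·31265/484 ≈ 202.938.

202.938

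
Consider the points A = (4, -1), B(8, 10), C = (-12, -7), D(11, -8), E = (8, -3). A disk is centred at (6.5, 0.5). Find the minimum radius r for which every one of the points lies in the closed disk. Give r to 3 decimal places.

19.962

The required radius is the distance from (6.5, 0.5) to the farthest point.
Squared distances: 8.5, 92.5, 398.5, 92.5, 14.5.
Maximum is 398.5, attained at C.
r = √(398.5) ≈ 19.962.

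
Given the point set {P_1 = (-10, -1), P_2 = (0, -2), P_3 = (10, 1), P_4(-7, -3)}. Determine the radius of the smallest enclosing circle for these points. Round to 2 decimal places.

A smallest enclosing disk is always determined by at most three of the input points on its boundary.
The farthest pair is P_1–P_3 with squared distance 404. The circle on this segment as diameter has centre (0, 0) and r² = 404/4 = 101.
Check P_2: distance² to centre = 4 ≤ 101, so it lies inside.
All remaining points lie in this disk, and no smaller disk contains both endpoints, so this is the minimum enclosing circle.
r = √101 ≈ 10.05.

10.05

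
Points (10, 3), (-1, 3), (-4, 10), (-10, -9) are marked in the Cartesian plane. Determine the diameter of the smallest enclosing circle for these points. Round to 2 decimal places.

23.62

A smallest enclosing disk is always determined by at most three of the input points on its boundary.
The minimum enclosing circle is determined by three boundary points: (10, 3), (-4, 10), (-10, -9).
Their circumcentre is (-21/22, -31/22) with r² = 33745/242.
The farthest remaining point (-1, 3) is at distance² 4705/242 ≤ 33745/242.
Diameter = 2r = 2√(33745/242) ≈ 23.62.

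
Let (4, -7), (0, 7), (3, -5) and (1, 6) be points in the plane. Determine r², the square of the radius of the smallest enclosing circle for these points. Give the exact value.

A smallest enclosing disk is always determined by at most three of the input points on its boundary.
The farthest pair is (4, -7)–(0, 7) with squared distance 212. The circle on this segment as diameter has centre (2, 0) and r² = 212/4 = 53.
Check (3, -5): distance² to centre = 26 ≤ 53, so it lies inside.
All remaining points lie in this disk, and no smaller disk contains both endpoints, so this is the minimum enclosing circle.

53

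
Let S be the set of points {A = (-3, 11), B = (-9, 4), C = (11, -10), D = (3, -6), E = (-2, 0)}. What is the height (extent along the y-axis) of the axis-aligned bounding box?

max y = 11, min y = -10, so height = 21.

21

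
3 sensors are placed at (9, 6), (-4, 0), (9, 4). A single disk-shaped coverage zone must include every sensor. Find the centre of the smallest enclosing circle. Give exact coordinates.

(2.5, 3)

Call the three points A, B, C in the order given.
Side lengths²: AB² = 205, AC² = 4, BC² = 185.
Since AB² = 205 ≥ 185 + 4 = 189, the angle opposite AB is not acute, so the smallest enclosing circle has AB as diameter.
Centre = midpoint of AB = (2.5, 3), r² = 205/4 = 51.25.
Centre = (2.5, 3).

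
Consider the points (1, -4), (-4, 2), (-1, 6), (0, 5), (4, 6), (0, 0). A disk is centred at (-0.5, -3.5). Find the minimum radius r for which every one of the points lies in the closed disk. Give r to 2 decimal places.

10.51

The required radius is the distance from (-0.5, -3.5) to the farthest point.
Squared distances: 2.5, 42.5, 90.5, 72.5, 110.5, 12.5.
Maximum is 110.5, attained at (4, 6).
r = √(110.5) ≈ 10.51.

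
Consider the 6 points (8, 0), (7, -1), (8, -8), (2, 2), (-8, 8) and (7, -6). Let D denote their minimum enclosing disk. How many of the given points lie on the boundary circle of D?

A smallest enclosing disk is always determined by at most three of the input points on its boundary.
The farthest pair is (8, -8)–(-8, 8) with squared distance 512. The circle on this segment as diameter has centre (0, 0) and r² = 512/4 = 128.
Check (8, 0): distance² to centre = 64 ≤ 128, so it lies inside.
All remaining points lie in this disk, and no smaller disk contains both endpoints, so this is the minimum enclosing circle.
The points at distance exactly r from the centre are (8, -8), (-8, 8) — 2 points.

2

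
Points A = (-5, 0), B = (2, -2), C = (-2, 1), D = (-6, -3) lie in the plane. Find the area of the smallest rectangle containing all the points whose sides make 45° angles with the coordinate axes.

In coordinates u = x + y, v = x − y the rectangle is axis-aligned; the map (x,y)→(u,v) scales areas by 2.
u-values: -5, 0, -1, -9; range = 0 − (-9) = 9.
v-values: -5, 4, -3, -3; range = 4 − (-5) = 9.
Area = (9 × 9) / 2 = 40.5.

40.5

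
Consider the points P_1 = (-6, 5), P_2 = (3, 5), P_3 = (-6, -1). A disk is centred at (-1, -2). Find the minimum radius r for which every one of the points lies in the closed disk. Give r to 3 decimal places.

8.602

The required radius is the distance from (-1, -2) to the farthest point.
Squared distances: 74, 65, 26.
Maximum is 74, attained at P_1.
r = √74 ≈ 8.602.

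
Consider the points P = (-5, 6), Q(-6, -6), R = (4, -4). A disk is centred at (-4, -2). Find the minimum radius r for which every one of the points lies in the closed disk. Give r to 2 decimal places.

The required radius is the distance from (-4, -2) to the farthest point.
Squared distances: 65, 20, 68.
Maximum is 68, attained at R.
r = √68 ≈ 8.25.

8.25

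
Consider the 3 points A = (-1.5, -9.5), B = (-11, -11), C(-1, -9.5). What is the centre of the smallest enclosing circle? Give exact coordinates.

Side lengths²: AB² = 92.5, AC² = 0.25, BC² = 102.25.
Since BC² = 102.25 ≥ 92.5 + 0.25 = 92.75, the angle opposite BC is not acute, so the smallest enclosing circle has BC as diameter.
Centre = midpoint of BC = (-6, -10.25), r² = 102.25/4 = 25.5625.
Centre = (-6, -10.25).

(-6, -10.25)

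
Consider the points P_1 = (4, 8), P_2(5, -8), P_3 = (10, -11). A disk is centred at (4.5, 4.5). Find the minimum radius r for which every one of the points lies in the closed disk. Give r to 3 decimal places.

16.447

The required radius is the distance from (4.5, 4.5) to the farthest point.
Squared distances: 12.5, 156.5, 270.5.
Maximum is 270.5, attained at P_3.
r = √(270.5) ≈ 16.447.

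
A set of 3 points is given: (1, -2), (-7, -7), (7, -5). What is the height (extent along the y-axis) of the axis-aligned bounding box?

max y = -2, min y = -7, so height = 5.

5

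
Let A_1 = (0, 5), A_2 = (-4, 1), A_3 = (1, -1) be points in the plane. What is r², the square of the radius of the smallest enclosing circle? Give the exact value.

1073/98

Side lengths²: A_1A_2² = 32, A_1A_3² = 37, A_2A_3² = 29.
Since A_1A_3² = 37 < 32 + 29 = 61, the triangle is acute, so the smallest enclosing circle is the circumcircle.
Circumcentre = (-11/14, 25/14), r² = 1073/98.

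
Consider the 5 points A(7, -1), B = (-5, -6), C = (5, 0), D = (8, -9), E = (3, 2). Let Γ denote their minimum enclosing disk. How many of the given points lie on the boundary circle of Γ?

A smallest enclosing disk is always determined by at most three of the input points on its boundary.
The minimum enclosing circle is determined by three boundary points: B, D, E.
Their circumcentre is (2.0625, -5.0625) with r² = 50.7578125.
The farthest remaining point A is at distance² 40.8828125 ≤ 50.7578125.
The points at distance exactly r from the centre are B, D, E — 3 points.

3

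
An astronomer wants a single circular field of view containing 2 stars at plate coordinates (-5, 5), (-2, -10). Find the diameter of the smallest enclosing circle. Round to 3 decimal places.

15.297

The smallest circle enclosing two points has them as diameter endpoints.
Centre = midpoint = (-3.5, -2.5); r² = |(-5, 5)−(-2, -10)|²/4 = 234/4 = 58.5.
Diameter = 2r = 2√(58.5) ≈ 15.297.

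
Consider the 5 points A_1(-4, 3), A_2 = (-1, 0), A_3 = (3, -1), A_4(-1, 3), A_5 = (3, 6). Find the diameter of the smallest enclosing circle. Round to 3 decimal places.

The minimum enclosing circle of a finite set is fixed by two of the points (as a diameter) or three (as a circumcircle).
The minimum enclosing circle is determined by three boundary points: A_1, A_3, A_5.
Their circumcentre is (5/14, 2.5) with r² = 1885/98.
The farthest remaining point A_2 is at distance² 793/98 ≤ 1885/98.
Diameter = 2r = 2√(1885/98) ≈ 8.771.

8.771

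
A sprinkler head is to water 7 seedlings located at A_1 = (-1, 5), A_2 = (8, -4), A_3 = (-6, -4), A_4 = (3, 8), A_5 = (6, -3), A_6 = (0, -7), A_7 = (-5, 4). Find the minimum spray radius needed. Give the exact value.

The minimum enclosing circle of a finite set is fixed by two of the points (as a diameter) or three (as a circumcircle).
The minimum enclosing circle is determined by three boundary points: A_2, A_3, A_4.
Their circumcentre is (1, 0.125) with r² = 66.015625.
The farthest remaining point A_6 is at distance² 51.765625 ≤ 66.015625.
r = √(66.015625) = 8.125.

8.125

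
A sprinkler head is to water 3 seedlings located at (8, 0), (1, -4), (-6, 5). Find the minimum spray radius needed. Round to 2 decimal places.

Call the three points A, B, C in the order given.
Side lengths²: AB² = 65, AC² = 221, BC² = 130.
Since AC² = 221 ≥ 130 + 65 = 195, the angle opposite AC is not acute, so the smallest enclosing circle has AC as diameter.
Centre = midpoint of AC = (1, 2.5), r² = 221/4 = 55.25.
r = √(55.25) ≈ 7.43.

7.43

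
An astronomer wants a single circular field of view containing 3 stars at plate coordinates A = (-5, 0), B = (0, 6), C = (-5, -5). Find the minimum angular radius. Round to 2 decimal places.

6.04

Side lengths²: AB² = 61, AC² = 25, BC² = 146.
Since BC² = 146 ≥ 61 + 25 = 86, the angle opposite BC is not acute, so the smallest enclosing circle has BC as diameter.
Centre = midpoint of BC = (-2.5, 0.5), r² = 146/4 = 36.5.
r = √(36.5) ≈ 6.04.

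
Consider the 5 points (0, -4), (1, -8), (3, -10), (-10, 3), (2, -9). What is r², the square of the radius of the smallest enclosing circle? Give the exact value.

The minimum enclosing circle of a finite set is fixed by two of the points (as a diameter) or three (as a circumcircle).
The farthest pair is (3, -10)–(-10, 3) with squared distance 338. The circle on this segment as diameter has centre (-3.5, -3.5) and r² = 338/4 = 84.5.
Check (0, -4): distance² to centre = 12.5 ≤ 84.5, so it lies inside.
All remaining points lie in this disk, and no smaller disk contains both endpoints, so this is the minimum enclosing circle.

84.5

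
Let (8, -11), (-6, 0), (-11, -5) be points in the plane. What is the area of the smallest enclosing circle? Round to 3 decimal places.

Call the three points A, B, C in the order given.
Side lengths²: AB² = 317, AC² = 397, BC² = 50.
Since AC² = 397 ≥ 317 + 50 = 367, the angle opposite AC is not acute, so the smallest enclosing circle has AC as diameter.
Centre = midpoint of AC = (-1.5, -8), r² = 397/4 = 99.25.
Area = π·r² = π·99.25 ≈ 311.803.

311.803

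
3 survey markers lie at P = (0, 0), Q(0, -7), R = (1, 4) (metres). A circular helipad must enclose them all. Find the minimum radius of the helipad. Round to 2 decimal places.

Side lengths²: PQ² = 49, PR² = 17, QR² = 122.
Since QR² = 122 ≥ 49 + 17 = 66, the angle opposite QR is not acute, so the smallest enclosing circle has QR as diameter.
Centre = midpoint of QR = (0.5, -1.5), r² = 122/4 = 30.5.
r = √(30.5) ≈ 5.52.

5.52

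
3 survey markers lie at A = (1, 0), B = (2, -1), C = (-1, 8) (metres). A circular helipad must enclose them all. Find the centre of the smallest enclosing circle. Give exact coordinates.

(0.5, 3.5)

Side lengths²: AB² = 2, AC² = 68, BC² = 90.
Since BC² = 90 ≥ 68 + 2 = 70, the angle opposite BC is not acute, so the smallest enclosing circle has BC as diameter.
Centre = midpoint of BC = (0.5, 3.5), r² = 90/4 = 22.5.
Centre = (0.5, 3.5).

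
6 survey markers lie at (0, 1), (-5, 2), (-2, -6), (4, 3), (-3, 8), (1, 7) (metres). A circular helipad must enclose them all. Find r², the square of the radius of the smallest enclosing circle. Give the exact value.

A smallest enclosing disk is always determined by at most three of the input points on its boundary.
The farthest pair is (-2, -6)–(-3, 8) with squared distance 197. The circle on this segment as diameter has centre (-2.5, 1) and r² = 197/4 = 49.25.
Check (0, 1): distance² to centre = 6.25 ≤ 49.25, so it lies inside.
All remaining points lie in this disk, and no smaller disk contains both endpoints, so this is the minimum enclosing circle.

49.25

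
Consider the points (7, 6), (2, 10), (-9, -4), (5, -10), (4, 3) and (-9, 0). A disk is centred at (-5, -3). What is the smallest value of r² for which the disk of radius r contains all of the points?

225

The required radius is the distance from (-5, -3) to the farthest point.
Squared distances: 225, 218, 17, 149, 117, 25.
Maximum is 225, attained at (7, 6).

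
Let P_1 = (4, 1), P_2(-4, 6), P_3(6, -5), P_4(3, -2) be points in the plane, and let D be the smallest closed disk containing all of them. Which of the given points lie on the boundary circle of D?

P_2, P_3

By Welzl's lemma the MEC is supported by two points (diametrically opposite) or three points (on a circumcircle).
The farthest pair is P_2–P_3 with squared distance 221. The circle on this segment as diameter has centre (1, 0.5) and r² = 221/4 = 55.25.
Check P_1: distance² to centre = 9.25 ≤ 55.25, so it lies inside.
All remaining points lie in this disk, and no smaller disk contains both endpoints, so this is the minimum enclosing circle.
The points at distance exactly r from the centre are P_2, P_3 — 2 points.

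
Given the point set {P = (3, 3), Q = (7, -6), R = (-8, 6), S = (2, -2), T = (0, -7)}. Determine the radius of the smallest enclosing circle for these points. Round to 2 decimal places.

9.60

By Welzl's lemma the MEC is supported by two points (diametrically opposite) or three points (on a circumcircle).
The farthest pair is Q–R with squared distance 369. The circle on this segment as diameter has centre (-0.5, 0) and r² = 369/4 = 92.25.
Check P: distance² to centre = 21.25 ≤ 92.25, so it lies inside.
All remaining points lie in this disk, and no smaller disk contains both endpoints, so this is the minimum enclosing circle.
r = √(92.25) ≈ 9.60.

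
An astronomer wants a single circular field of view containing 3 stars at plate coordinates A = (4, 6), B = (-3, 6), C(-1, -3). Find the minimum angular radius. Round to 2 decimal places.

5.27

Side lengths²: AB² = 49, AC² = 106, BC² = 85.
Since AC² = 106 < 85 + 49 = 134, the triangle is acute, so the smallest enclosing circle is the circumcircle.
Circumcentre = (0.5, 37/18), r² = 4505/162.
r = √(4505/162) ≈ 5.27.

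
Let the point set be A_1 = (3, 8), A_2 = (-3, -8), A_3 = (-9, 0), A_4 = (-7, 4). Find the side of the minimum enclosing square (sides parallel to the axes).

16

The bounding box has width 12 and height 16.
An axis-aligned square enclosing the set must have side ≥ max(width, height).
So the minimum side is max(12, 16) = 16.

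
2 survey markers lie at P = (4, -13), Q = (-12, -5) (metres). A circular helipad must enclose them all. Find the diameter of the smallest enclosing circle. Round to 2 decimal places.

17.89

The smallest circle enclosing two points has them as diameter endpoints.
Centre = midpoint = (-4, -9); r² = |PQ|²/4 = 320/4 = 80.
Diameter = 2r = 2√80 ≈ 17.89.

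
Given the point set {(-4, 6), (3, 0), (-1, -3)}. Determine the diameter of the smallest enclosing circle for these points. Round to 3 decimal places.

9.718

Call the three points A, B, C in the order given.
Side lengths²: AB² = 85, AC² = 90, BC² = 25.
Since AC² = 90 < 85 + 25 = 110, the triangle is acute, so the smallest enclosing circle is the circumcircle.
Circumcentre = (-1.5, 11/6), r² = 425/18.
Diameter = 2r = 2√(425/18) ≈ 9.718.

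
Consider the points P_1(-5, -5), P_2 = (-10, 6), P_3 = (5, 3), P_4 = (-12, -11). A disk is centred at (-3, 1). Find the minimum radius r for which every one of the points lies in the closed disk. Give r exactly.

15

The required radius is the distance from (-3, 1) to the farthest point.
Squared distances: 40, 74, 68, 225.
Maximum is 225, attained at P_4.
r = √225 = 15.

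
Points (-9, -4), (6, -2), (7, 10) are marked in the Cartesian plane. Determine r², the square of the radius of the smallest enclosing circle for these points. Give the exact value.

Call the three points A, B, C in the order given.
Side lengths²: AB² = 229, AC² = 452, BC² = 145.
Since AC² = 452 ≥ 229 + 145 = 374, the angle opposite AC is not acute, so the smallest enclosing circle has AC as diameter.
Centre = midpoint of AC = (-1, 3), r² = 452/4 = 113.

113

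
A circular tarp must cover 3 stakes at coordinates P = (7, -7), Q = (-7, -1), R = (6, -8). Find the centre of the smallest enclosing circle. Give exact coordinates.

(0, -4)

Side lengths²: PQ² = 232, PR² = 2, QR² = 218.
Since PQ² = 232 ≥ 218 + 2 = 220, the angle opposite PQ is not acute, so the smallest enclosing circle has PQ as diameter.
Centre = midpoint of PQ = (0, -4), r² = 232/4 = 58.
Centre = (0, -4).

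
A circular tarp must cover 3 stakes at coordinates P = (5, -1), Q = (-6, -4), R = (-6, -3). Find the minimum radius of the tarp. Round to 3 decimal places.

5.701

Side lengths²: PQ² = 130, PR² = 125, QR² = 1.
Since PQ² = 130 ≥ 125 + 1 = 126, the angle opposite PQ is not acute, so the smallest enclosing circle has PQ as diameter.
Centre = midpoint of PQ = (-0.5, -2.5), r² = 130/4 = 32.5.
r = √(32.5) ≈ 5.701.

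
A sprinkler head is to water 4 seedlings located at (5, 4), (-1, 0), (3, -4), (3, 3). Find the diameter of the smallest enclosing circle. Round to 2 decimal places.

8.41

A smallest enclosing disk is always determined by at most three of the input points on its boundary.
The minimum enclosing circle is determined by three boundary points: (5, 4), (-1, 0), (3, -4).
Their circumcentre is (3.2, 0.2) with r² = 17.68.
The farthest remaining point (3, 3) is at distance² 7.88 ≤ 17.68.
Diameter = 2r = 2√(17.68) ≈ 8.41.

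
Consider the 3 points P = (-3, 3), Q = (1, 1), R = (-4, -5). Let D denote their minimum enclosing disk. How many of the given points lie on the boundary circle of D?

3

Side lengths²: PQ² = 20, PR² = 65, QR² = 61.
Since PR² = 65 < 61 + 20 = 81, the triangle is acute, so the smallest enclosing circle is the circumcircle.
Circumcentre = (-87/34, -19/17), r² = 19825/1156.
The points at distance exactly r from the centre are P, Q, R — 3 points.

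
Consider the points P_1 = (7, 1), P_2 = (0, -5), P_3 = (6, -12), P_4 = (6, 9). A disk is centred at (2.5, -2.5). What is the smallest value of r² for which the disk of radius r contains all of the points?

144.5

The required radius is the distance from (2.5, -2.5) to the farthest point.
Squared distances: 32.5, 12.5, 102.5, 144.5.
Maximum is 144.5, attained at P_4.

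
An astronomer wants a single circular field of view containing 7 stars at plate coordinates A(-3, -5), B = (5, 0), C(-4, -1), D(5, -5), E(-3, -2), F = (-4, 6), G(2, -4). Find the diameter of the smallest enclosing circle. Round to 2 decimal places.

By Welzl's lemma the MEC is supported by two points (diametrically opposite) or three points (on a circumcircle).
The farthest pair is D–F with squared distance 202. The circle on this segment as diameter has centre (0.5, 0.5) and r² = 202/4 = 50.5.
Check A: distance² to centre = 42.5 ≤ 50.5, so it lies inside.
All remaining points lie in this disk, and no smaller disk contains both endpoints, so this is the minimum enclosing circle.
Diameter = 2r = 2√(50.5) ≈ 14.21.

14.21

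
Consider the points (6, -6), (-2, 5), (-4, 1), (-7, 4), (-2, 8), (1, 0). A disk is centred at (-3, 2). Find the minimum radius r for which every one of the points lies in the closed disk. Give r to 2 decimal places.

The required radius is the distance from (-3, 2) to the farthest point.
Squared distances: 145, 10, 2, 20, 37, 20.
Maximum is 145, attained at (6, -6).
r = √145 ≈ 12.04.

12.04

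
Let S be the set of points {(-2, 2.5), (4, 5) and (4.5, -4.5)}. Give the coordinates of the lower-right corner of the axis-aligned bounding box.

x-range [-2, 4.5], y-range [-4.5, 5].
The lower-right corner is (4.5, -4.5).

(4.5, -4.5)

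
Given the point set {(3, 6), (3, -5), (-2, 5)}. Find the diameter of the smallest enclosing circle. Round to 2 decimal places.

11.40

Call the three points A, B, C in the order given.
Side lengths²: AB² = 121, AC² = 26, BC² = 125.
Since BC² = 125 < 121 + 26 = 147, the triangle is acute, so the smallest enclosing circle is the circumcircle.
Circumcentre = (1.5, 0.5), r² = 32.5.
Diameter = 2r = 2√(32.5) ≈ 11.40.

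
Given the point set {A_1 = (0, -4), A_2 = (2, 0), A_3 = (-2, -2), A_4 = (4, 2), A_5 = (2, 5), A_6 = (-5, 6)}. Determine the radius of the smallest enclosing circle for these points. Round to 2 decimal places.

5.67

The minimum enclosing circle of a finite set is fixed by two of the points (as a diameter) or three (as a circumcircle).
The minimum enclosing circle is determined by three boundary points: A_1, A_4, A_6.
Their circumcentre is (-23/14, 10/7) with r² = 6305/196.
The farthest remaining point A_5 is at distance² 5101/196 ≤ 6305/196.
r = √(6305/196) ≈ 5.67.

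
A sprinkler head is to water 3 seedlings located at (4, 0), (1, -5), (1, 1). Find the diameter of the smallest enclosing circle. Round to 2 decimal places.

6.15

Call the three points A, B, C in the order given.
Side lengths²: AB² = 34, AC² = 10, BC² = 36.
Since BC² = 36 < 34 + 10 = 44, the triangle is acute, so the smallest enclosing circle is the circumcircle.
Circumcentre = (5/3, -2), r² = 85/9.
Diameter = 2r = 2√(85/9) ≈ 6.15.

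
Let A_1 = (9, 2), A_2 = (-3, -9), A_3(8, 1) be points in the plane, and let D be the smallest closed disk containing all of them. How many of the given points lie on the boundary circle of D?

2

Side lengths²: A_1A_2² = 265, A_1A_3² = 2, A_2A_3² = 221.
Since A_1A_2² = 265 ≥ 221 + 2 = 223, the angle opposite A_1A_2 is not acute, so the smallest enclosing circle has A_1A_2 as diameter.
Centre = midpoint of A_1A_2 = (3, -3.5), r² = 265/4 = 66.25.
The points at distance exactly r from the centre are A_1, A_2 — 2 points.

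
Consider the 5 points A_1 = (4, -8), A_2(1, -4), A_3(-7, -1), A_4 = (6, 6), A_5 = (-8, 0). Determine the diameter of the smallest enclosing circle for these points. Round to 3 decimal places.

16.884

The minimum enclosing circle of a finite set is fixed by two of the points (as a diameter) or three (as a circumcircle).
The minimum enclosing circle is determined by three boundary points: A_1, A_4, A_5.
Their circumcentre is (10/23, -8/23) with r² = 37700/529.
The farthest remaining point A_3 is at distance² 29466/529 ≤ 37700/529.
Diameter = 2r = 2√(37700/529) ≈ 16.884.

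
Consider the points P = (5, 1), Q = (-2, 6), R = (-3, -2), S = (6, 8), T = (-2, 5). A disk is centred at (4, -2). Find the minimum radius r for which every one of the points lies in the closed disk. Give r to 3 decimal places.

10.198

The required radius is the distance from (4, -2) to the farthest point.
Squared distances: 10, 100, 49, 104, 85.
Maximum is 104, attained at S.
r = √104 ≈ 10.198.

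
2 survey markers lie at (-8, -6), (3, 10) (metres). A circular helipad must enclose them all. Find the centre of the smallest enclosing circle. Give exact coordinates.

The smallest circle enclosing two points has them as diameter endpoints.
Centre = midpoint = (-2.5, 2); r² = |(-8, -6)−(3, 10)|²/4 = 377/4 = 94.25.
Centre = (-2.5, 2).

(-2.5, 2)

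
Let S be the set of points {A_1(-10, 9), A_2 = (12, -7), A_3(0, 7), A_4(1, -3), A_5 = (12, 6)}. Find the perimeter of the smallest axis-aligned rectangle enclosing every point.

76

Width = max x − min x = 12 − (-10) = 22.
Height = max y − min y = 9 − (-7) = 16.
Perimeter = 2(22 + 16) = 76.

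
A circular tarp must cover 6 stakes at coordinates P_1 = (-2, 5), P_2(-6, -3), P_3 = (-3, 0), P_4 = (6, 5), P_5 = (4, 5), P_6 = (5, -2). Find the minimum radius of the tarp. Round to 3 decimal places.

7.211

The minimum enclosing circle of a finite set is fixed by two of the points (as a diameter) or three (as a circumcircle).
The farthest pair is P_2–P_4 with squared distance 208. The circle on this segment as diameter has centre (0, 1) and r² = 208/4 = 52.
Check P_1: distance² to centre = 20 ≤ 52, so it lies inside.
All remaining points lie in this disk, and no smaller disk contains both endpoints, so this is the minimum enclosing circle.
r = √52 ≈ 7.211.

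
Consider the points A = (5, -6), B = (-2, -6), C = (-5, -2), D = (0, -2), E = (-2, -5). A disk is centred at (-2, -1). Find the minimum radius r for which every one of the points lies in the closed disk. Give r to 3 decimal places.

The required radius is the distance from (-2, -1) to the farthest point.
Squared distances: 74, 25, 10, 5, 16.
Maximum is 74, attained at A.
r = √74 ≈ 8.602.

8.602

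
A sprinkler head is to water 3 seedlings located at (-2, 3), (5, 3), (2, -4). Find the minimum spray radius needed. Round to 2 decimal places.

4.39

Call the three points A, B, C in the order given.
Side lengths²: AB² = 49, AC² = 65, BC² = 58.
Since AC² = 65 < 58 + 49 = 107, the triangle is acute, so the smallest enclosing circle is the circumcircle.
Circumcentre = (1.5, 5/14), r² = 1885/98.
r = √(1885/98) ≈ 4.39.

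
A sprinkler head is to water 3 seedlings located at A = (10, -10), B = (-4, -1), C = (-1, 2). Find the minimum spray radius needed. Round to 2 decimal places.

8.33

Side lengths²: AB² = 277, AC² = 265, BC² = 18.
Since AB² = 277 < 265 + 18 = 283, the triangle is acute, so the smallest enclosing circle is the circumcircle.
Circumcentre = (147/46, -239/46), r² = 73405/1058.
r = √(73405/1058) ≈ 8.33.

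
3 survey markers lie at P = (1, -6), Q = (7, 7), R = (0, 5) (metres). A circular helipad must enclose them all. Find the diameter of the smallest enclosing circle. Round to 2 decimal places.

Side lengths²: PQ² = 205, PR² = 122, QR² = 53.
Since PQ² = 205 ≥ 122 + 53 = 175, the angle opposite PQ is not acute, so the smallest enclosing circle has PQ as diameter.
Centre = midpoint of PQ = (4, 0.5), r² = 205/4 = 51.25.
Diameter = 2r = 2√(51.25) ≈ 14.32.

14.32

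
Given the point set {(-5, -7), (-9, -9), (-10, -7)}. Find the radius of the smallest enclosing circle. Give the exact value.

2.5

Call the three points A, B, C in the order given.
Side lengths²: AB² = 20, AC² = 25, BC² = 5.
Since AC² = 25 ≥ 20 + 5 = 25, the angle opposite AC is not acute, so the smallest enclosing circle has AC as diameter.
Centre = midpoint of AC = (-7.5, -7), r² = 25/4 = 6.25.
r = √(6.25) = 2.5.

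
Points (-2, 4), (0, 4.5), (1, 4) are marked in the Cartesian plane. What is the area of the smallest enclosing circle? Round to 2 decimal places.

Call the three points A, B, C in the order given.
Side lengths²: AB² = 4.25, AC² = 9, BC² = 1.25.
Since AC² = 9 ≥ 4.25 + 1.25 = 5.5, the angle opposite AC is not acute, so the smallest enclosing circle has AC as diameter.
Centre = midpoint of AC = (-0.5, 4), r² = 9/4 = 2.25.
Area = π·r² = π·2.25 ≈ 7.07.

7.07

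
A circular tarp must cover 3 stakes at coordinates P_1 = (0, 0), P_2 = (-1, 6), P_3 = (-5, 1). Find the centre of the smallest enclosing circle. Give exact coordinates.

(-119/58, 159/58)

Side lengths²: P_1P_2² = 37, P_1P_3² = 26, P_2P_3² = 41.
Since P_2P_3² = 41 < 37 + 26 = 63, the triangle is acute, so the smallest enclosing circle is the circumcircle.
Circumcentre = (-119/58, 159/58), r² = 19721/1682.
Centre = (-119/58, 159/58).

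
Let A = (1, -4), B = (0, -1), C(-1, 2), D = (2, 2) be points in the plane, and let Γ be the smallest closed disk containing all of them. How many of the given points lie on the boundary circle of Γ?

3

The minimum enclosing circle of a finite set is fixed by two of the points (as a diameter) or three (as a circumcircle).
The minimum enclosing circle is determined by three boundary points: A, C, D.
Their circumcentre is (0.5, -5/6) with r² = 185/18.
The farthest remaining point B is at distance² 5/18 ≤ 185/18.
The points at distance exactly r from the centre are A, C, D — 3 points.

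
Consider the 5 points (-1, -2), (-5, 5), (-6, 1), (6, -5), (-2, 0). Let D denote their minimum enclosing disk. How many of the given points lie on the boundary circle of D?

By Welzl's lemma the MEC is supported by two points (diametrically opposite) or three points (on a circumcircle).
The farthest pair is (-5, 5)–(6, -5) with squared distance 221. The circle on this segment as diameter has centre (0.5, 0) and r² = 221/4 = 55.25.
Check (-1, -2): distance² to centre = 6.25 ≤ 55.25, so it lies inside.
All remaining points lie in this disk, and no smaller disk contains both endpoints, so this is the minimum enclosing circle.
The points at distance exactly r from the centre are (-5, 5), (6, -5) — 2 points.

2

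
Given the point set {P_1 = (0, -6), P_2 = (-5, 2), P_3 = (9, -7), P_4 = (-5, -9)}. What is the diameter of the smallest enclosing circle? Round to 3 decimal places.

A smallest enclosing disk is always determined by at most three of the input points on its boundary.
The minimum enclosing circle is determined by three boundary points: P_2, P_3, P_4.
Their circumcentre is (19/14, -3.5) with r² = 6925/98.
The farthest remaining point P_1 is at distance² 793/98 ≤ 6925/98.
Diameter = 2r = 2√(6925/98) ≈ 16.812.

16.812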